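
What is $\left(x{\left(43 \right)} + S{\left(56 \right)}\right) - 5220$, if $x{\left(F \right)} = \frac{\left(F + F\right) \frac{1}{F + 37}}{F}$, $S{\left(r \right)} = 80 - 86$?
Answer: $- \frac{209039}{40} \approx -5226.0$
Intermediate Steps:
$S{\left(r \right)} = -6$
$x{\left(F \right)} = \frac{2}{37 + F}$ ($x{\left(F \right)} = \frac{2 F \frac{1}{37 + F}}{F} = \frac{2}{37 + F}$)
$\left(x{\left(43 \right)} + S{\left(56 \right)}\right) - 5220 = \left(\frac{2}{37 + 43} - 6\right) - 5220 = \left(\frac{2}{80} - 6\right) - 5220 = \left(2 \cdot \frac{1}{80} - 6\right) - 5220 = \left(\frac{1}{40} - 6\right) - 5220 = - \frac{239}{40} - 5220 = - \frac{209039}{40}$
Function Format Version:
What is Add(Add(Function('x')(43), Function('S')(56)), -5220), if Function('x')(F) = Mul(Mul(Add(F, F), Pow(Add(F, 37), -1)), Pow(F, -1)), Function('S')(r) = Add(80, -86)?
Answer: Rational(-209039, 40) ≈ -5226.0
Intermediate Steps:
Function('S')(r) = -6
Function('x')(F) = Mul(2, Pow(Add(37, F), -1)) (Function('x')(F) = Mul(Mul(Mul(2, F), Pow(Add(37, F), -1)), Pow(F, -1)) = Mul(Mul(2, F, Pow(Add(37, F), -1)), Pow(F, -1)) = Mul(2, Pow(Add(37, F), -1)))
Add(Add(Function('x')(43), Function('S')(56)), -5220) = Add(Add(Mul(2, Pow(Add(37, 43), -1)), -6), -5220) = Add(Add(Mul(2, Pow(80, -1)), -6), -5220) = Add(Add(Mul(2, Rational(1, 80)), -6), -5220) = Add(Add(Rational(1, 40), -6), -5220) = Add(Rational(-239, 40), -5220) = Rational(-209039, 40)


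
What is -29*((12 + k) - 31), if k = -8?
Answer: 783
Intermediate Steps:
-29*((12 + k) - 31) = -29*((12 - 8) - 31) = -29*(4 - 31) = -29*(-27) = 783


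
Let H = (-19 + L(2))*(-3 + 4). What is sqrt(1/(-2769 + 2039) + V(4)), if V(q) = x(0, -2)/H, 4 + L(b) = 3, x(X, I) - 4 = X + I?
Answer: I*sqrt(13505)/365 ≈ 0.31839*I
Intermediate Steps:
x(X, I) = 4 + I + X (x(X, I) = 4 + (X + I) = 4 + (I + X) = 4 + I + X)
L(b) = -1 (L(b) = -4 + 3 = -1)
H = -20 (H = (-19 - 1)*(-3 + 4) = -20*1 = -20)
V(q) = -1/10 (V(q) = (4 - 2 + 0)/(-20) = 2*(-1/20) = -1/10)
sqrt(1/(-2769 + 2039) + V(4)) = sqrt(1/(-2769 + 2039) - 1/10) = sqrt(1/(-730) - 1/10) = sqrt(-1/730 - 1/10) = sqrt(-37/365) = I*sqrt(13505)/365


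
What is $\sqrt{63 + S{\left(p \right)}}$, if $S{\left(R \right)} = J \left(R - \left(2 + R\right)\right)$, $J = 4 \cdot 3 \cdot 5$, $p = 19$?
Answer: $i \sqrt{57} \approx 7.5498 i$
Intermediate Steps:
$J = 60$ ($J = 12 \cdot 5 = 60$)
$S{\left(R \right)} = -120$ ($S{\left(R \right)} = 60 \left(R - \left(2 + R\right)\right) = 60 \left(-2\right) = -120$)
$\sqrt{63 + S{\left(p \right)}} = \sqrt{63 - 120} = \sqrt{-57} = i \sqrt{57}$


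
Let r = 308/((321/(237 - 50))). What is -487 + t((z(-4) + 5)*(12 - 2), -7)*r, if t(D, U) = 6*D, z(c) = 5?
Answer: 11467091/107 ≈ 1.0717e+5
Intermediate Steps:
r = 57596/321 (r = 308/((321/187)) = 308/((321*(1/187))) = 308/(321/187) = 308*(187/321) = 57596/321 ≈ 179.43)
-487 + t((z(-4) + 5)*(12 - 2), -7)*r = -487 + (6*((5 + 5)*(12 - 2)))*(57596/321) = -487 + (6*(10*10))*(57596/321) = -487 + (6*100)*(57596/321) = -487 + 600*(57596/321) = -487 + 11519200/107 = 11467091/107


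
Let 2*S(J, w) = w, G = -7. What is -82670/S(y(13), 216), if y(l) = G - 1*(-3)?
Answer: -41335/54 ≈ -765.46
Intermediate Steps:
y(l) = -4 (y(l) = -7 - 1*(-3) = -7 + 3 = -4)
S(J, w) = w/2
-82670/S(y(13), 216) = -82670/((½)*216) = -82670/108 = -82670*1/108 = -41335/54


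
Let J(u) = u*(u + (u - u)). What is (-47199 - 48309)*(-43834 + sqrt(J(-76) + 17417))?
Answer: 4186497672 - 286524*sqrt(2577) ≈ 4.1720e+9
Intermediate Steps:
J(u) = u**2 (J(u) = u*(u + 0) = u*u = u**2)
(-47199 - 48309)*(-43834 + sqrt(J(-76) + 17417)) = (-47199 - 48309)*(-43834 + sqrt((-76)**2 + 17417)) = -95508*(-43834 + sqrt(5776 + 17417)) = -95508*(-43834 + sqrt(23193)) = -95508*(-43834 + 3*sqrt(2577)) = 4186497672 - 286524*sqrt(2577)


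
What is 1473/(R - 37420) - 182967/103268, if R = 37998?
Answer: 23179419/29844452 ≈ 0.77667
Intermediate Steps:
1473/(R - 37420) - 182967/103268 = 1473/(37998 - 37420) - 182967/103268 = 1473/578 - 182967*1/103268 = 1473*(1/578) - 182967/103268 = 1473/578 - 182967/103268 = 23179419/29844452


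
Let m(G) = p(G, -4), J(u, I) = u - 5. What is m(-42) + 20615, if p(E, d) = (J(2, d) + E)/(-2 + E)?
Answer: 907105/44 ≈ 20616.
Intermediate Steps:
J(u, I) = -5 + u
p(E, d) = (-3 + E)/(-2 + E) (p(E, d) = ((-5 + 2) + E)/(-2 + E) = (-3 + E)/(-2 + E))
m(G) = (-3 + G)/(-2 + G)
m(-42) + 20615 = (-3 - 42)/(-2 - 42) + 20615 = -45/(-44) + 20615 = -1/44*(-45) + 20615 = 45/44 + 20615 = 907105/44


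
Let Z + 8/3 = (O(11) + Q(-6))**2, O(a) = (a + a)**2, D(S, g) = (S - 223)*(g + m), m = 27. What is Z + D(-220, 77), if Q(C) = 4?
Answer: 576208/3 ≈ 1.9207e+5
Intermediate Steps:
D(S, g) = (-223 + S)*(27 + g) (D(S, g) = (S - 223)*(g + 27) = (-223 + S)*(27 + g))
O(a) = 4*a**2 (O(a) = (2*a)**2 = 4*a**2)
Z = 714424/3 (Z = -8/3 + (4*11**2 + 4)**2 = -8/3 + (4*121 + 4)**2 = -8/3 + (484 + 4)**2 = -8/3 + 488**2 = -8/3 + 238144 = 714424/3 ≈ 2.3814e+5)
Z + D(-220, 77) = 714424/3 + (-6021 - 223*77 + 27*(-220) - 220*77) = 714424/3 + (-6021 - 17171 - 5940 - 16940) = 714424/3 - 46072 = 576208/3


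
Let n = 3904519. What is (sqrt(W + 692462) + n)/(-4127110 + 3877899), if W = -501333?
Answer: -3904519/249211 - sqrt(191129)/249211 ≈ -15.669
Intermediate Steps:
(sqrt(W + 692462) + n)/(-4127110 + 3877899) = (sqrt(-501333 + 692462) + 3904519)/(-4127110 + 3877899) = (sqrt(191129) + 3904519)/(-249211) = (3904519 + sqrt(191129))*(-1/249211) = -3904519/249211 - sqrt(191129)/249211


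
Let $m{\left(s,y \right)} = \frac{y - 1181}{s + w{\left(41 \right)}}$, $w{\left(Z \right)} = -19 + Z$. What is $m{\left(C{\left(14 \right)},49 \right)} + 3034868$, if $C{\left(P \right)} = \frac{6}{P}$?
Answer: $\frac{476466352}{157} \approx 3.0348 \cdot 10^{6}$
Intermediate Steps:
$m{\left(s,y \right)} = \frac{-1181 + y}{22 + s}$ ($m{\left(s,y \right)} = \frac{y - 1181}{s + \left(-19 + 41\right)} = \frac{-1181 + y}{s + 22} = \frac{-1181 + y}{22 + s}$)
$m{\left(C{\left(14 \right)},49 \right)} + 3034868 = \frac{-1181 + 49}{22 + \frac{6}{14}} + 3034868 = \frac{1}{22 + 6 \cdot \frac{1}{14}} \left(-1132\right) + 3034868 = \frac{1}{22 + \frac{3}{7}} \left(-1132\right) + 3034868 = \frac{1}{\frac{157}{7}} \left(-1132\right) + 3034868 = \frac{7}{157} \left(-1132\right) + 3034868 = - \frac{7924}{157} + 3034868 = \frac{476466352}{157}$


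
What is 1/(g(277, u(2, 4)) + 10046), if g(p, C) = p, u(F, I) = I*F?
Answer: 1/10323 ≈ 9.6871e-5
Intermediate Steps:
u(F, I) = F*I
1/(g(277, u(2, 4)) + 10046) = 1/(277 + 10046) = 1/10323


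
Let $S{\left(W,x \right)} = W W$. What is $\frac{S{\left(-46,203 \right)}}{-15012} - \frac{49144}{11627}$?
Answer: $- \frac{190588115}{43636131} \approx -4.3677$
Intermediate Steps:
$S{\left(W,x \right)} = W^{2}$
$\frac{S{\left(-46,203 \right)}}{-15012} - \frac{49144}{11627} = \frac{\left(-46\right)^{2}}{-15012} - \frac{49144}{11627} = 2116 \left(- \frac{1}{15012}\right) - \frac{49144}{11627} = - \frac{529}{3753} - \frac{49144}{11627} = - \frac{190588115}{43636131}$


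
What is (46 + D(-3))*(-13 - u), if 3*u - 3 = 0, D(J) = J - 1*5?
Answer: -532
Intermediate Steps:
D(J) = -5 + J (D(J) = J - 5 = -5 + J)
u = 1 (u = 1 + (⅓)*0 = 1 + 0 = 1)
(46 + D(-3))*(-13 - u) = (46 + (-5 - 3))*(-13 - 1*1) = (46 - 8)*(-13 - 1) = 38*(-14) = -532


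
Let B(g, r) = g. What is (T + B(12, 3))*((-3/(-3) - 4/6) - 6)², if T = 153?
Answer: 15895/3 ≈ 5298.3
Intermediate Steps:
(T + B(12, 3))*((-3/(-3) - 4/6) - 6)² = (153 + 12)*((-3/(-3) - 4/6) - 6)² = 165*((-3*(-⅓) - 4*⅙) - 6)² = 165*((1 - ⅔) - 6)² = 165*(⅓ - 6)² = 165*(-17/3)² = 165*(289/9) = 15895/3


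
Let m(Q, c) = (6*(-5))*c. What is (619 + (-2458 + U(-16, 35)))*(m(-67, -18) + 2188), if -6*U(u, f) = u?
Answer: -15028552/3 ≈ -5.0095e+6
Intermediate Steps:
m(Q, c) = -30*c
U(u, f) = -u/6
(619 + (-2458 + U(-16, 35)))*(m(-67, -18) + 2188) = (619 + (-2458 - ⅙*(-16)))*(-30*(-18) + 2188) = (619 + (-2458 + 8/3))*(540 + 2188) = (619 - 7366/3)*2728 = -5509/3*2728 = -15028552/3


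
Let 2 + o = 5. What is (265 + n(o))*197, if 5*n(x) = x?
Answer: 261616/5 ≈ 52323.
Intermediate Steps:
o = 3 (o = -2 + 5 = 3)
n(x) = x/5
(265 + n(o))*197 = (265 + (1/5)*3)*197 = (265 + 3/5)*197 = (1328/5)*197 = 261616/5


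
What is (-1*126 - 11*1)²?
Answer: 18769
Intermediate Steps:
(-1*126 - 11*1)² = (-126 - 11)² = (-137)² = 18769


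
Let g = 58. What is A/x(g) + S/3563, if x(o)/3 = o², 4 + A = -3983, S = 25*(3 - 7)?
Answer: -5071627/11985932 ≈ -0.42313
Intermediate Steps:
S = -100 (S = 25*(-4) = -100)
A = -3987 (A = -4 - 3983 = -3987)
x(o) = 3*o²
A/x(g) + S/3563 = -3987/(3*58²) - 100/3563 = -3987/(3*3364) - 100*1/3563 = -3987/10092 - 100/3563 = -3987*1/10092 - 100/3563 = -1329/3364 - 100/3563 = -5071627/11985932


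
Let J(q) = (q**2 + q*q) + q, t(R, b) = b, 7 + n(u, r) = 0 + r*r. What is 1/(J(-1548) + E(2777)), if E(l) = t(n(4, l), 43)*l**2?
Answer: 1/336395407 ≈ 2.9727e-9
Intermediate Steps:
n(u, r) = -7 + r**2 (n(u, r) = -7 + (0 + r*r) = -7 + (0 + r**2) = -7 + r**2)
J(q) = q + 2*q**2 (J(q) = (q**2 + q**2) + q = 2*q**2 + q = q + 2*q**2)
E(l) = 43*l**2
1/(J(-1548) + E(2777)) = 1/(-1548*(1 + 2*(-1548)) + 43*2777**2) = 1/(-1548*(1 - 3096) + 43*7711729) = 1/(-1548*(-3095) + 331604347) = 1/(4791060 + 331604347) = 1/336395407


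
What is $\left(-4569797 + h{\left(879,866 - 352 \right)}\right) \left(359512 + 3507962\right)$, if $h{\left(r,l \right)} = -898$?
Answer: $-17677044074430$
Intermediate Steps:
$\left(-4569797 + h{\left(879,866 - 352 \right)}\right) \left(359512 + 3507962\right) = \left(-4569797 - 898\right) \left(359512 + 3507962\right) = \left(-4570695\right) 3867474 = -17677044074430$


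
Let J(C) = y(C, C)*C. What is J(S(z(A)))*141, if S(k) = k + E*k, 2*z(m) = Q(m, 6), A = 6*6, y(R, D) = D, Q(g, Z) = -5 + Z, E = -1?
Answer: 0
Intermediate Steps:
A = 36
z(m) = ½ (z(m) = (-5 + 6)/2 = (½)*1 = ½)
S(k) = 0 (S(k) = k - k = 0)
J(C) = C² (J(C) = C*C = C²)
J(S(z(A)))*141 = 0²*141 = 0*141 = 0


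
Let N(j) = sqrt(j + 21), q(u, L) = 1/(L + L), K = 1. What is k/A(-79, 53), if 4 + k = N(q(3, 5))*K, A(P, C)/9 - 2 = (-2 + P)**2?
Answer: -4/59067 + sqrt(2110)/590670 ≈ 1.0047e-5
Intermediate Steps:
A(P, C) = 18 + 9*(-2 + P)**2
q(u, L) = 1/(2*L)
N(j) = sqrt(21 + j)
k = -4 + sqrt(2110)/10 (k = -4 + sqrt(21 + (1/2)/5)*1 = -4 + sqrt(21 + (1/2)*(1/5))*1 = -4 + sqrt(21 + 1/10)*1 = -4 + sqrt(211/10)*1 = -4 + (sqrt(2110)/10)*1 = -4 + sqrt(2110)/10 ≈ 0.59347)
k/A(-79, 53) = (-4 + sqrt(2110)/10)/(18 + 9*(-2 - 79)**2) = (-4 + sqrt(2110)/10)/(18 + 9*(-81)**2) = (-4 + sqrt(2110)/10)/(18 + 9*6561) = (-4 + sqrt(2110)/10)/(18 + 59049) = (-4 + sqrt(2110)/10)/59067 = (-4 + sqrt(2110)/10)*(1/59067) = -4/59067 + sqrt(2110)/590670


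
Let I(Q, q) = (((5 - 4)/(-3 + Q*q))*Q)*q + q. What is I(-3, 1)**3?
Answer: 27/8 ≈ 3.3750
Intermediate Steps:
I(Q, q) = q + Q*q/(-3 + Q*q) (I(Q, q) = ((1/(-3 + Q*q))*Q)*q + q = (Q/(-3 + Q*q))*q + q = Q*q/(-3 + Q*q) + q = q + Q*q/(-3 + Q*q))
I(-3, 1)**3 = (1*(-3 - 3 - 3*1)/(-3 - 3*1))**3 = (1*(-3 - 3 - 3)/(-3 - 3))**3 = (1*(-9)/(-6))**3 = (1*(-1/6)*(-9))**3 = (3/2)**3 = 27/8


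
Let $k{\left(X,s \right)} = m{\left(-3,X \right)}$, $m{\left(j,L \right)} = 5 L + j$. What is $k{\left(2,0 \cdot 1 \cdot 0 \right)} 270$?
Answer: $1890$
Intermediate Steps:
$m{\left(j,L \right)} = j + 5 L$
$k{\left(X,s \right)} = -3 + 5 X$
$k{\left(2,0 \cdot 1 \cdot 0 \right)} 270 = \left(-3 + 5 \cdot 2\right) 270 = \left(-3 + 10\right) 270 = 7 \cdot 270 = 1890$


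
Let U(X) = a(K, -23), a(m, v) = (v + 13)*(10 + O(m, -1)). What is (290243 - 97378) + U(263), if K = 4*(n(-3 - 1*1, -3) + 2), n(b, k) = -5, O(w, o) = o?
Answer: 192775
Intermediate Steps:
K = -12 (K = 4*(-5 + 2) = 4*(-3) = -12)
a(m, v) = 117 + 9*v (a(m, v) = (v + 13)*(10 - 1) = (13 + v)*9 = 117 + 9*v)
U(X) = -90 (U(X) = 117 + 9*(-23) = 117 - 207 = -90)
(290243 - 97378) + U(263) = (290243 - 97378) - 90 = 192865 - 90 = 192775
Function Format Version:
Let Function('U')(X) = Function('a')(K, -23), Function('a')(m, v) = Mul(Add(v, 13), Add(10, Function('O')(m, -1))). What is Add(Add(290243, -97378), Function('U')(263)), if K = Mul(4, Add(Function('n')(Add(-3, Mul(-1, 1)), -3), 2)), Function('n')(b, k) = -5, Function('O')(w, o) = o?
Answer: 192775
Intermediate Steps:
K = -12 (K = Mul(4, Add(-5, 2)) = Mul(4, -3) = -12)
Function('a')(m, v) = Add(117, Mul(9, v)) (Function('a')(m, v) = Mul(Add(v, 13), Add(10, -1)) = Mul(Add(13, v), 9) = Add(117, Mul(9, v)))
Function('U')(X) = -90 (Function('U')(X) = Add(117, Mul(9, -23)) = Add(117, -207) = -90)
Add(Add(290243, -97378), Function('U')(263)) = Add(Add(290243, -97378), -90) = Add(192865, -90) = 192775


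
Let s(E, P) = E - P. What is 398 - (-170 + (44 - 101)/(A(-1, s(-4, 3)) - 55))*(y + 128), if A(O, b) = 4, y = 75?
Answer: 589579/17 ≈ 34681.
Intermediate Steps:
398 - (-170 + (44 - 101)/(A(-1, s(-4, 3)) - 55))*(y + 128) = 398 - (-170 + (44 - 101)/(4 - 55))*(75 + 128) = 398 - (-170 - 57/(-51))*203 = 398 - (-170 - 57*(-1/51))*203 = 398 - (-170 + 19/17)*203 = 398 - (-2871)*203/17 = 398 - 1*(-582813/17) = 398 + 582813/17 = 589579/17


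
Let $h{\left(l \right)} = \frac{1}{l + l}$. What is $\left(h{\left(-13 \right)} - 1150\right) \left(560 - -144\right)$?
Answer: $- \frac{10525152}{13} \approx -8.0963 \cdot 10^{5}$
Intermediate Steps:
$h{\left(l \right)} = \frac{1}{2 l}$
$\left(h{\left(-13 \right)} - 1150\right) \left(560 - -144\right) = \left(\frac{1}{2 \left(-13\right)} - 1150\right) \left(560 - -144\right) = \left(\frac{1}{2} \left(- \frac{1}{13}\right) - 1150\right) \left(560 + 144\right) = \left(- \frac{1}{26} - 1150\right) 704 = \left(- \frac{29901}{26}\right) 704 = - \frac{10525152}{13}$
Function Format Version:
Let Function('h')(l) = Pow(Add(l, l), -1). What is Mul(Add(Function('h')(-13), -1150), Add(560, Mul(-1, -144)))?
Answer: Rational(-10525152, 13) ≈ -8.0963e+5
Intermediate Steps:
Function('h')(l) = Mul(Rational(1, 2), Pow(l, -1)) (Function('h')(l) = Pow(Mul(2, l), -1) = Mul(Rational(1, 2), Pow(l, -1)))
Mul(Add(Function('h')(-13), -1150), Add(560, Mul(-1, -144))) = Mul(Add(Mul(Rational(1, 2), Pow(-13, -1)), -1150), Add(560, Mul(-1, -144))) = Mul(Add(Mul(Rational(1, 2), Rational(-1, 13)), -1150), Add(560, 144)) = Mul(Add(Rational(-1, 26), -1150), 704) = Mul(Rational(-29901, 26), 704) = Rational(-10525152, 13)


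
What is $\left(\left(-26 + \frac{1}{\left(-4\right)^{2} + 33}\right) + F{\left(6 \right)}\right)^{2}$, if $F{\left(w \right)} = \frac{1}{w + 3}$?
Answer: $\frac{130142464}{194481} \approx 669.18$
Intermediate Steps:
$F{\left(w \right)} = \frac{1}{3 + w}$
$\left(\left(-26 + \frac{1}{\left(-4\right)^{2} + 33}\right) + F{\left(6 \right)}\right)^{2} = \left(\left(-26 + \frac{1}{\left(-4\right)^{2} + 33}\right) + \frac{1}{3 + 6}\right)^{2} = \left(\left(-26 + \frac{1}{16 + 33}\right) + \frac{1}{9}\right)^{2} = \left(\left(-26 + \frac{1}{49}\right) + \frac{1}{9}\right)^{2} = \left(- \frac{1273}{49} + \frac{1}{9}\right)^{2} = \left(- \frac{11408}{441}\right)^{2} = \frac{130142464}{194481}$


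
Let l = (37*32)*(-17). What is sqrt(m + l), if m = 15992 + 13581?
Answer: sqrt(9445) ≈ 97.185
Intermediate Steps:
l = -20128 (l = 1184*(-17) = -20128)
m = 29573
sqrt(m + l) = sqrt(29573 - 20128) = sqrt(9445)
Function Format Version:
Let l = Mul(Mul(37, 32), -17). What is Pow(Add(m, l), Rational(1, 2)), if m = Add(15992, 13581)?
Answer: Pow(9445, Rational(1, 2)) ≈ 97.185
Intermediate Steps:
l = -20128 (l = Mul(1184, -17) = -20128)
m = 29573
Pow(Add(m, l), Rational(1, 2)) = Pow(Add(29573, -20128), Rational(1, 2)) = Pow(9445, Rational(1, 2))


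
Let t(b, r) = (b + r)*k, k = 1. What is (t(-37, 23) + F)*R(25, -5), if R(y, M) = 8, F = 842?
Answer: 6624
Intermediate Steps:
t(b, r) = b + r (t(b, r) = (b + r)*1 = b + r)
(t(-37, 23) + F)*R(25, -5) = ((-37 + 23) + 842)*8 = (-14 + 842)*8 = 828*8 = 6624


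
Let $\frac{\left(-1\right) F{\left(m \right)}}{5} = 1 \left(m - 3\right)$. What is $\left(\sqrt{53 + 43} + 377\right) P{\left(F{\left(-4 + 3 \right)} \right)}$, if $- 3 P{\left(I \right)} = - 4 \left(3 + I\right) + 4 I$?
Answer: $1508 + 16 \sqrt{6} \approx 1547.2$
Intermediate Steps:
$F{\left(m \right)} = 15 - 5 m$ ($F{\left(m \right)} = - 5 \cdot 1 \left(m - 3\right) = - 5 \cdot 1 \left(-3 + m\right) = - 5 \left(-3 + m\right) = 15 - 5 m$)
$P{\left(I \right)} = 4$ ($P{\left(I \right)} = - \frac{- 4 \left(3 + I\right) + 4 I}{3} = - \frac{\left(-12 - 4 I\right) + 4 I}{3} = \left(- \frac{1}{3}\right) \left(-12\right) = 4$)
$\left(\sqrt{53 + 43} + 377\right) P{\left(F{\left(-4 + 3 \right)} \right)} = \left(\sqrt{53 + 43} + 377\right) 4 = \left(\sqrt{96} + 377\right) 4 = \left(4 \sqrt{6} + 377\right) 4 = \left(377 + 4 \sqrt{6}\right) 4 = 1508 + 16 \sqrt{6}$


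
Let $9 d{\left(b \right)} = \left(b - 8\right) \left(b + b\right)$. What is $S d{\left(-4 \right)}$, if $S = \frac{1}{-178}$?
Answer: $- \frac{16}{267} \approx -0.059925$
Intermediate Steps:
$d{\left(b \right)} = \frac{2 b \left(-8 + b\right)}{9}$ ($d{\left(b \right)} = \frac{\left(b - 8\right) \left(b + b\right)}{9} = \frac{\left(-8 + b\right) 2 b}{9} = \frac{2 b \left(-8 + b\right)}{9}$)
$S = - \frac{1}{178} \approx -0.005618$
$S d{\left(-4 \right)} = - \frac{\frac{2}{9} \left(-4\right) \left(-8 - 4\right)}{178} = - \frac{\frac{2}{9} \left(-4\right) \left(-12\right)}{178} = \left(- \frac{1}{178}\right) \frac{32}{3} = - \frac{16}{267}$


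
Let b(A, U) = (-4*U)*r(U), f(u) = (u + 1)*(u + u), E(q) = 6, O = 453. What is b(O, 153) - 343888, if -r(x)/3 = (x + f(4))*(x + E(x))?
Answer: 55997444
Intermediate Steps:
f(u) = 2*u*(1 + u) (f(u) = (1 + u)*(2*u) = 2*u*(1 + u))
r(x) = -3*(6 + x)*(40 + x) (r(x) = -3*(x + 2*4*(1 + 4))*(x + 6) = -3*(x + 2*4*5)*(6 + x) = -3*(x + 40)*(6 + x) = -3*(40 + x)*(6 + x) = -3*(6 + x)*(40 + x))
b(A, U) = -4*U*(-720 - 138*U - 3*U**2) (b(A, U) = (-4*U)*(-720 - 138*U - 3*U**2) = -4*U*(-720 - 138*U - 3*U**2))
b(O, 153) - 343888 = 12*153*(240 + 153**2 + 46*153) - 343888 = 12*153*(240 + 23409 + 7038) - 343888 = 12*153*30687 - 343888 = 56341332 - 343888 = 55997444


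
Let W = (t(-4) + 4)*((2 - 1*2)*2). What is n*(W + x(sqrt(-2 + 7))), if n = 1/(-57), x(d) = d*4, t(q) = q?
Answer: -4*sqrt(5)/57 ≈ -0.15692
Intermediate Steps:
x(d) = 4*d
n = -1/57 ≈ -0.017544
W = 0 (W = (-4 + 4)*((2 - 1*2)*2) = 0*((2 - 2)*2) = 0*(0*2) = 0*0 = 0)
n*(W + x(sqrt(-2 + 7))) = -(0 + 4*sqrt(-2 + 7))/57 = -(0 + 4*sqrt(5))/57 = -4*sqrt(5)/57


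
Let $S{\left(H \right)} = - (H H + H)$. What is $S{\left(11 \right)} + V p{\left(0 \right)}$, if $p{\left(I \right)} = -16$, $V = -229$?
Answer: $3532$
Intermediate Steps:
$S{\left(H \right)} = - H - H^{2}$ ($S{\left(H \right)} = - (H^{2} + H) = - (H + H^{2}) = - H - H^{2}$)
$S{\left(11 \right)} + V p{\left(0 \right)} = \left(-1\right) 11 \left(1 + 11\right) - -3664 = \left(-1\right) 11 \cdot 12 + 3664 = -132 + 3664 = 3532$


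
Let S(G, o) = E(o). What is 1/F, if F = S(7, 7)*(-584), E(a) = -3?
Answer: 1/1752 ≈ 0.00057078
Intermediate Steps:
S(G, o) = -3
F = 1752 (F = -3*(-584) = 1752)
1/F = 1/1752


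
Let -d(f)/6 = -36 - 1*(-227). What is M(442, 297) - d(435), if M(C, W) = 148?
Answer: 1294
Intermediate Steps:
d(f) = -1146 (d(f) = -6*(-36 - 1*(-227)) = -6*(-36 + 227) = -6*191 = -1146)
M(442, 297) - d(435) = 148 - 1*(-1146) = 148 + 1146 = 1294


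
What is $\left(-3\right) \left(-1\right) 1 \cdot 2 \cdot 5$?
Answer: $30$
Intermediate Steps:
$\left(-3\right) \left(-1\right) 1 \cdot 2 \cdot 5 = 3 \cdot 1 \cdot 2 \cdot 5 = 3 \cdot 2 \cdot 5 = 6 \cdot 5 = 30$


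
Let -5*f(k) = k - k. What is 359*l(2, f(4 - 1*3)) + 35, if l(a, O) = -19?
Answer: -6786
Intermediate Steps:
f(k) = 0 (f(k) = -(k - k)/5 = -⅕*0 = 0)
359*l(2, f(4 - 1*3)) + 35 = 359*(-19) + 35 = -6821 + 35 = -6786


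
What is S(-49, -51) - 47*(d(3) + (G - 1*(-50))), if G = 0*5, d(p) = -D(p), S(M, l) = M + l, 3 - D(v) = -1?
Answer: -2262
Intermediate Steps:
D(v) = 4 (D(v) = 3 - 1*(-1) = 3 + 1 = 4)
d(p) = -4 (d(p) = -1*4 = -4)
G = 0
S(-49, -51) - 47*(d(3) + (G - 1*(-50))) = (-49 - 51) - 47*(-4 + (0 - 1*(-50))) = -100 - 47*(-4 + (0 + 50)) = -100 - 47*(-4 + 50) = -100 - 47*46 = -100 - 2162 = -2262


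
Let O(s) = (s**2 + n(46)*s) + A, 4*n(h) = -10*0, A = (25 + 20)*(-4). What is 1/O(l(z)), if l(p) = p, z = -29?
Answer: 1/661 ≈ 0.0015129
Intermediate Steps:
A = -180 (A = 45*(-4) = -180)
n(h) = 0 (n(h) = (-10*0)/4 = (1/4)*0 = 0)
O(s) = -180 + s**2 (O(s) = (s**2 + 0*s) - 180 = (s**2 + 0) - 180 = s**2 - 180 = -180 + s**2)
1/O(l(z)) = 1/(-180 + (-29)**2) = 1/(-180 + 841) = 1/661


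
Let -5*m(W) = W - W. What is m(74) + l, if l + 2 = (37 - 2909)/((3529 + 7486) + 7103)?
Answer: -19554/9059 ≈ -2.1585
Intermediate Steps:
l = -19554/9059 (l = -2 + (37 - 2909)/((3529 + 7486) + 7103) = -2 - 2872/(11015 + 7103) = -2 - 2872/18118 = -2 - 2872*1/18118 = -2 - 1436/9059 = -19554/9059 ≈ -2.1585)
m(W) = 0 (m(W) = -(W - W)/5 = -⅕*0 = 0)
m(74) + l = 0 - 19554/9059 = -19554/9059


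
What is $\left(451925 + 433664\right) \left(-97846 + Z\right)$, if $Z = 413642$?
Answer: $279665463844$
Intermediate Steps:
$\left(451925 + 433664\right) \left(-97846 + Z\right) = \left(451925 + 433664\right) \left(-97846 + 413642\right) = 885589 \cdot 315796 = 279665463844$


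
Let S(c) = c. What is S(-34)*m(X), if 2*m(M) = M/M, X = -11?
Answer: -17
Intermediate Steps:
m(M) = 1/2 (m(M) = (M/M)/2 = (1/2)*1 = 1/2)
S(-34)*m(X) = -34*1/2 = -17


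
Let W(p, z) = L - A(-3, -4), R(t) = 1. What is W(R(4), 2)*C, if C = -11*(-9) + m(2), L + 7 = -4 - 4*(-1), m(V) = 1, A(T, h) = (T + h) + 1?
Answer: -100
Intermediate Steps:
A(T, h) = 1 + T + h
L = -7 (L = -7 + (-4 - 4*(-1)) = -7 + (-4 + 4) = -7 + 0 = -7)
W(p, z) = -1 (W(p, z) = -7 - (1 - 3 - 4) = -7 - 1*(-6) = -7 + 6 = -1)
C = 100 (C = -11*(-9) + 1 = 99 + 1 = 100)
W(R(4), 2)*C = -1*100 = -100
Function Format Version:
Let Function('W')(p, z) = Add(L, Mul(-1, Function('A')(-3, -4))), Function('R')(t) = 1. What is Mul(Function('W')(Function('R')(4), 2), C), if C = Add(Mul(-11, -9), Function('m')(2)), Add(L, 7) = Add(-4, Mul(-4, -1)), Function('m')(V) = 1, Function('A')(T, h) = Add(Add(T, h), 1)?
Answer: -100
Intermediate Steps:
Function('A')(T, h) = Add(1, T, h)
L = -7 (L = Add(-7, Add(-4, Mul(-4, -1))) = Add(-7, Add(-4, 4)) = Add(-7, 0) = -7)
Function('W')(p, z) = -1 (Function('W')(p, z) = Add(-7, Mul(-1, Add(1, -3, -4))) = Add(-7, Mul(-1, -6)) = Add(-7, 6) = -1)
C = 100 (C = Add(Mul(-11, -9), 1) = Add(99, 1) = 100)
Mul(Function('W')(Function('R')(4), 2), C) = Mul(-1, 100) = -100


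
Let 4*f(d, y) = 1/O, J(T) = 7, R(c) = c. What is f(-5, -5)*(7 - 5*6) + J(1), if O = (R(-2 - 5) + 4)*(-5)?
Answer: 397/60 ≈ 6.6167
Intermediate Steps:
O = 15 (O = ((-2 - 5) + 4)*(-5) = (-7 + 4)*(-5) = -3*(-5) = 15)
f(d, y) = 1/60 (f(d, y) = (¼)/15 = (¼)*(1/15) = 1/60)
f(-5, -5)*(7 - 5*6) + J(1) = (7 - 5*6)/60 + 7 = (7 - 30)/60 + 7 = (1/60)*(-23) + 7 = -23/60 + 7 = 397/60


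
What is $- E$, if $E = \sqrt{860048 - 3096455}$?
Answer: $- i \sqrt{2236407} \approx - 1495.5 i$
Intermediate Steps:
$E = i \sqrt{2236407}$ ($E = \sqrt{-2236407} = i \sqrt{2236407} \approx 1495.5 i$)
$- E = - i \sqrt{2236407}$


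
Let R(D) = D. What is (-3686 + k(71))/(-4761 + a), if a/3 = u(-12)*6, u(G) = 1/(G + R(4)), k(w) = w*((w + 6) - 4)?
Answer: -1996/6351 ≈ -0.31428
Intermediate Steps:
k(w) = w*(2 + w) (k(w) = w*((6 + w) - 4) = w*(2 + w))
u(G) = 1/(4 + G) (u(G) = 1/(G + 4) = 1/(4 + G))
a = -9/4 (a = 3*(6/(4 - 12)) = 3*(6/(-8)) = 3*(-1/8*6) = 3*(-3/4) = -9/4 ≈ -2.2500)
(-3686 + k(71))/(-4761 + a) = (-3686 + 71*(2 + 71))/(-4761 - 9/4) = (-3686 + 71*73)/(-19053/4) = (-3686 + 5183)*(-4/19053) = 1497*(-4/19053) = -1996/6351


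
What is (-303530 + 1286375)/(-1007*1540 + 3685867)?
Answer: 982845/2135087 ≈ 0.46033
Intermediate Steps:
(-303530 + 1286375)/(-1007*1540 + 3685867) = 982845/(-1550780 + 3685867) = 982845/2135087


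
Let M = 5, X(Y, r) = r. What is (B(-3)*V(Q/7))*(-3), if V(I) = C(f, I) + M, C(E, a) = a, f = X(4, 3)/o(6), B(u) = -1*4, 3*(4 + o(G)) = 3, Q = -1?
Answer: 408/7 ≈ 58.286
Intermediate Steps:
o(G) = -3 (o(G) = -4 + (1/3)*3 = -4 + 1 = -3)
B(u) = -4
f = -1 (f = 3/(-3) = 3*(-1/3) = -1)
V(I) = 5 + I (V(I) = I + 5 = 5 + I)
(B(-3)*V(Q/7))*(-3) = -4*(5 - 1/7)*(-3) = -4*34/7*(-3) = -136/7*(-3) = 408/7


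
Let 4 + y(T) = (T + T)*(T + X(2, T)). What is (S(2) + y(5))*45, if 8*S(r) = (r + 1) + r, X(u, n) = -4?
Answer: 2385/8 ≈ 298.13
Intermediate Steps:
S(r) = ⅛ + r/4 (S(r) = ((r + 1) + r)/8 = ((1 + r) + r)/8 = (1 + 2*r)/8 = ⅛ + r/4)
y(T) = -4 + 2*T*(-4 + T) (y(T) = -4 + (T + T)*(T - 4) = -4 + (2*T)*(-4 + T) = -4 + 2*T*(-4 + T))
(S(2) + y(5))*45 = ((⅛ + (¼)*2) + (-4 - 8*5 + 2*5²))*45 = ((⅛ + ½) + (-4 - 40 + 2*25))*45 = (5/8 + (-4 - 40 + 50))*45 = (5/8 + 6)*45 = (53/8)*45 = 2385/8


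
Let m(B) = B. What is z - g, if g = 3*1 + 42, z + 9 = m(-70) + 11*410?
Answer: 4386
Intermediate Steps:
z = 4431 (z = -9 + (-70 + 11*410) = -9 + (-70 + 4510) = -9 + 4440 = 4431)
g = 45 (g = 3 + 42 = 45)
z - g = 4431 - 1*45 = 4431 - 45 = 4386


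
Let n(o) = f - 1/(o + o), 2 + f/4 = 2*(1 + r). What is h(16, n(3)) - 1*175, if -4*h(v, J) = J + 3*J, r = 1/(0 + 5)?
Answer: -5293/30 ≈ -176.43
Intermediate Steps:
r = ⅕ (r = 1/5 = ⅕ ≈ 0.20000)
f = 8/5 (f = -8 + 4*(2*(1 + ⅕)) = -8 + 4*(2*(6/5)) = -8 + 4*(12/5) = -8 + 48/5 = 8/5 ≈ 1.6000)
n(o) = 8/5 - 1/(2*o) (n(o) = 8/5 - 1/(o + o) = 8/5 - 1/(2*o))
h(v, J) = -J (h(v, J) = -(J + 3*J)/4 = -J)
h(16, n(3)) - 1*175 = -(-5 + 16*3)/(10*3) - 1*175 = -(-5 + 48)/(10*3) - 175 = -43/(10*3) - 175 = -1*43/30 - 175 = -43/30 - 175 = -5293/30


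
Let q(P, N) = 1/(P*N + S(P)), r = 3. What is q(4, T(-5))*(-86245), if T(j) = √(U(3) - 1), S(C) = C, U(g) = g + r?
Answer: 86245/16 - 86245*√5/16 ≈ -6662.8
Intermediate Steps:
U(g) = 3 + g (U(g) = g + 3 = 3 + g)
T(j) = √5 (T(j) = √((3 + 3) - 1) = √(6 - 1) = √5)
q(P, N) = 1/(P + N*P) (q(P, N) = 1/(P*N + P) = 1/(N*P + P) = 1/(P + N*P))
q(4, T(-5))*(-86245) = (1/(4*(1 + √5)))*(-86245) = -86245/(4*(1 + √5))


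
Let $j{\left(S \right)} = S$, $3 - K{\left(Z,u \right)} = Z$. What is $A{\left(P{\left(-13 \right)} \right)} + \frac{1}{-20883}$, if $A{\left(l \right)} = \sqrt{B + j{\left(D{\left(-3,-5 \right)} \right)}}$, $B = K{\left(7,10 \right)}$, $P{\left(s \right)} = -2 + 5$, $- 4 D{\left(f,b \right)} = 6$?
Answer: $- \frac{1}{20883} + \frac{i \sqrt{22}}{2} \approx -4.7886 \cdot 10^{-5} + 2.3452 i$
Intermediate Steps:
$D{\left(f,b \right)} = - \frac{3}{2}$ ($D{\left(f,b \right)} = \left(- \frac{1}{4}\right) 6 = - \frac{3}{2}$)
$K{\left(Z,u \right)} = 3 - Z$
$P{\left(s \right)} = 3$
$B = -4$ ($B = 3 - 7 = -4$)
$A{\left(l \right)} = \frac{i \sqrt{22}}{2}$ ($A{\left(l \right)} = \sqrt{-4 - \frac{3}{2}} = \sqrt{- \frac{11}{2}} = \frac{i \sqrt{22}}{2}$)
$A{\left(P{\left(-13 \right)} \right)} + \frac{1}{-20883} = \frac{i \sqrt{22}}{2} + \frac{1}{-20883} = \frac{i \sqrt{22}}{2} - \frac{1}{20883} = - \frac{1}{20883} + \frac{i \sqrt{22}}{2}$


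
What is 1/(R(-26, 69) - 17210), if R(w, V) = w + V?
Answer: -1/17167 ≈ -5.8251e-5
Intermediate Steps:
R(w, V) = V + w
1/(R(-26, 69) - 17210) = 1/((69 - 26) - 17210) = 1/(43 - 17210) = 1/(-17167) = -1/17167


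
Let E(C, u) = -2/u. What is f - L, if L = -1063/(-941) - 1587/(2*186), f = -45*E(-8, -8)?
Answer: -473359/58342 ≈ -8.1135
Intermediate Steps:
f = -45/4 (f = -(-90)/(-8) = -(-90)*(-1)/8 = -45*¼ = -45/4 ≈ -11.250)
L = -365977/116684 (L = -1063*(-1/941) - 1587/372 = 1063/941 - 1587*1/372 = 1063/941 - 529/124 = -365977/116684 ≈ -3.1365)
f - L = -45/4 - 1*(-365977/116684) = -45/4 + 365977/116684 = -473359/58342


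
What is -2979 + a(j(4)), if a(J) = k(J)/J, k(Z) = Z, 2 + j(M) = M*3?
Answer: -2978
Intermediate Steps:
j(M) = -2 + 3*M (j(M) = -2 + M*3 = -2 + 3*M)
a(J) = 1 (a(J) = J/J = 1)
-2979 + a(j(4)) = -2979 + 1 = -2978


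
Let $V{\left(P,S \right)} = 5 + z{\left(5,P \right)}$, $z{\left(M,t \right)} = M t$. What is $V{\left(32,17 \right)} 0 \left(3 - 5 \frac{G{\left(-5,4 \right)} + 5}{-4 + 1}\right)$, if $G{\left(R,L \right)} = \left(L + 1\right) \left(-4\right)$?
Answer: $0$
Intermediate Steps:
$G{\left(R,L \right)} = -4 - 4 L$ ($G{\left(R,L \right)} = \left(1 + L\right) \left(-4\right) = -4 - 4 L$)
$V{\left(P,S \right)} = 5 + 5 P$
$V{\left(32,17 \right)} 0 \left(3 - 5 \frac{G{\left(-5,4 \right)} + 5}{-4 + 1}\right) = \left(5 + 5 \cdot 32\right) 0 \left(3 - 5 \frac{\left(-4 - 16\right) + 5}{-4 + 1}\right) = \left(5 + 160\right) 0 \left(3 - 5 \frac{\left(-4 - 16\right) + 5}{-3}\right) = 165 \cdot 0 \left(3 - 5 \left(-20 + 5\right) \left(- \frac{1}{3}\right)\right) = 165 \cdot 0 \left(3 - 5 \left(\left(-15\right) \left(- \frac{1}{3}\right)\right)\right) = 165 \cdot 0 \left(3 - 25\right) = 165 \cdot 0 \left(-22\right) = 165 \cdot 0 = 0$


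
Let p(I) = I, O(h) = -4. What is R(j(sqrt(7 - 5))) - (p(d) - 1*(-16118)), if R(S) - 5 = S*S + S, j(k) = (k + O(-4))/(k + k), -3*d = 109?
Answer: -192887/12 - 2*sqrt(2) ≈ -16077.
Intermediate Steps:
d = -109/3 (d = -1/3*109 = -109/3 ≈ -36.333)
j(k) = (-4 + k)/(2*k) (j(k) = (k - 4)/(k + k) = (-4 + k)/((2*k)) = (-4 + k)*(1/(2*k)) = (-4 + k)/(2*k))
R(S) = 5 + S + S**2 (R(S) = 5 + (S*S + S) = 5 + (S**2 + S) = 5 + (S + S**2) = 5 + S + S**2)
R(j(sqrt(7 - 5))) - (p(d) - 1*(-16118)) = (5 + (-4 + sqrt(7 - 5))/(2*(sqrt(7 - 5))) + ((-4 + sqrt(7 - 5))/(2*(sqrt(7 - 5))))**2) - (-109/3 - 1*(-16118)) = (5 + (-4 + sqrt(2))/(2*(sqrt(2))) + ((-4 + sqrt(2))/(2*(sqrt(2))))**2) - (-109/3 + 16118) = (5 + (sqrt(2)/2)*(-4 + sqrt(2))/2 + ((sqrt(2)/2)*(-4 + sqrt(2))/2)**2) - 1*48245/3 = (5 + sqrt(2)*(-4 + sqrt(2))/4 + (sqrt(2)*(-4 + sqrt(2))/4)**2) - 48245/3 = (5 + sqrt(2)*(-4 + sqrt(2))/4 + (-4 + sqrt(2))**2/8) - 48245/3 = (5 + (-4 + sqrt(2))**2/8 + sqrt(2)*(-4 + sqrt(2))/4) - 48245/3 = -48230/3 + (-4 + sqrt(2))**2/8 + sqrt(2)*(-4 + sqrt(2))/4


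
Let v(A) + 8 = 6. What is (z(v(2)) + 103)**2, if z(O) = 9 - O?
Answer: 12996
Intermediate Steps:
v(A) = -2 (v(A) = -8 + 6 = -2)
(z(v(2)) + 103)**2 = ((9 - 1*(-2)) + 103)**2 = ((9 + 2) + 103)**2 = (11 + 103)**2 = 114**2 = 12996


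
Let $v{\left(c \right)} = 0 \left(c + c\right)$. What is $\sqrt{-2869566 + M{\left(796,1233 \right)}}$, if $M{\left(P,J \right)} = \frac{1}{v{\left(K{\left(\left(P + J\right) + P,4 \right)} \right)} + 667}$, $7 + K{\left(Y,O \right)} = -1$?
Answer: $\frac{i \sqrt{1276638347507}}{667} \approx 1694.0 i$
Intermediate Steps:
$K{\left(Y,O \right)} = -8$ ($K{\left(Y,O \right)} = -7 - 1 = -8$)
$v{\left(c \right)} = 0$ ($v{\left(c \right)} = 0 \cdot 2 c = 0$)
$M{\left(P,J \right)} = \frac{1}{667}$ ($M{\left(P,J \right)} = \frac{1}{0 + 667} = \frac{1}{667}$)
$\sqrt{-2869566 + M{\left(796,1233 \right)}} = \sqrt{-2869566 + \frac{1}{667}} = \sqrt{- \frac{1914000521}{667}} = \frac{i \sqrt{1276638347507}}{667}$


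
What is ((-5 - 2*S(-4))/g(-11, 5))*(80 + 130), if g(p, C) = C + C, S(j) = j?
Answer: 63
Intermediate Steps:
g(p, C) = 2*C
((-5 - 2*S(-4))/g(-11, 5))*(80 + 130) = ((-5 - 2*(-4))/((2*5)))*(80 + 130) = ((-5 + 8)/10)*210 = (3*(⅒))*210 = (3/10)*210 = 63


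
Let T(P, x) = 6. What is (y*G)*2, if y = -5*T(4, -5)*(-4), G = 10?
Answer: 2400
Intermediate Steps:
y = 120 (y = -5*6*(-4) = -30*(-4) = 120)
(y*G)*2 = (120*10)*2 = 1200*2 = 2400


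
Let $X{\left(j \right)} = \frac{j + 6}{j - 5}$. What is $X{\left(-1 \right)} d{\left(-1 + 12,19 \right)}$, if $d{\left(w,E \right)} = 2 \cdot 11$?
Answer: $- \frac{55}{3} \approx -18.333$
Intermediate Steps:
$X{\left(j \right)} = \frac{6 + j}{-5 + j}$
$d{\left(w,E \right)} = 22$
$X{\left(-1 \right)} d{\left(-1 + 12,19 \right)} = \frac{6 - 1}{-5 - 1} \cdot 22 = \frac{1}{-6} \cdot 5 \cdot 22 = \left(- \frac{1}{6}\right) 5 \cdot 22 = \left(- \frac{5}{6}\right) 22 = - \frac{55}{3}$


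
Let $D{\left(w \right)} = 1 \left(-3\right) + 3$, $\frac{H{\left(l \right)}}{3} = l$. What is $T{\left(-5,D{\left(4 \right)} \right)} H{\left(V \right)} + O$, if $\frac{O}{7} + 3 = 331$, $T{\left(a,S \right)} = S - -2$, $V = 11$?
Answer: $2362$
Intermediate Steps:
$H{\left(l \right)} = 3 l$
$D{\left(w \right)} = 0$ ($D{\left(w \right)} = -3 + 3 = 0$)
$T{\left(a,S \right)} = 2 + S$ ($T{\left(a,S \right)} = S + 2 = 2 + S$)
$O = 2296$ ($O = -21 + 7 \cdot 331 = -21 + 2317 = 2296$)
$T{\left(-5,D{\left(4 \right)} \right)} H{\left(V \right)} + O = \left(2 + 0\right) 3 \cdot 11 + 2296 = 2 \cdot 33 + 2296 = 66 + 2296 = 2362$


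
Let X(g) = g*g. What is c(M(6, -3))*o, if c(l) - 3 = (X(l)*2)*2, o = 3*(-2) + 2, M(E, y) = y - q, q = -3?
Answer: -12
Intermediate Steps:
X(g) = g²
M(E, y) = 3 + y (M(E, y) = y - 1*(-3) = y + 3 = 3 + y)
o = -4 (o = -6 + 2 = -4)
c(l) = 3 + 4*l² (c(l) = 3 + (l²*2)*2 = 3 + (2*l²)*2 = 3 + 4*l²)
c(M(6, -3))*o = (3 + 4*(3 - 3)²)*(-4) = (3 + 4*0²)*(-4) = (3 + 4*0)*(-4) = (3 + 0)*(-4) = 3*(-4) = -12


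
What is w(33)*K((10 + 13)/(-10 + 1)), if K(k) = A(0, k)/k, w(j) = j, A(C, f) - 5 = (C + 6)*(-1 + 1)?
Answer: -1485/23 ≈ -64.565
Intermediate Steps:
A(C, f) = 5 (A(C, f) = 5 + (C + 6)*(-1 + 1) = 5 + (6 + C)*0 = 5 + 0 = 5)
K(k) = 5/k
w(33)*K((10 + 13)/(-10 + 1)) = 33*(5/(((10 + 13)/(-10 + 1)))) = 33*(5/((23/(-9)))) = 33*(5/((23*(-⅑)))) = 33*(5/(-23/9)) = 33*(5*(-9/23)) = 33*(-45/23) = -1485/23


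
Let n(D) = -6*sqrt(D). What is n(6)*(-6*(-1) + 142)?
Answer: -888*sqrt(6) ≈ -2175.1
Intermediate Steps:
n(6)*(-6*(-1) + 142) = (-6*sqrt(6))*(-6*(-1) + 142) = (-6*sqrt(6))*(6 + 142) = -6*sqrt(6)*148 = -888*sqrt(6)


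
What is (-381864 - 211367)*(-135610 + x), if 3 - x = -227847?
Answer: -54719627440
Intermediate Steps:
x = 227850 (x = 3 - 1*(-227847) = 3 + 227847 = 227850)
(-381864 - 211367)*(-135610 + x) = (-381864 - 211367)*(-135610 + 227850) = -593231*92240 = -54719627440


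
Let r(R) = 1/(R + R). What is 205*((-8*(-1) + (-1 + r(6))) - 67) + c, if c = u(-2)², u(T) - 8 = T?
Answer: -146963/12 ≈ -12247.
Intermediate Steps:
r(R) = 1/(2*R)
u(T) = 8 + T
c = 36 (c = (8 - 2)² = 6² = 36)
205*((-8*(-1) + (-1 + r(6))) - 67) + c = 205*((-8*(-1) + (-1 + (½)/6)) - 67) + 36 = 205*((8 + (-1 + (½)*(⅙))) - 67) + 36 = 205*((8 + (-1 + 1/12)) - 67) + 36 = 205*((8 - 11/12) - 67) + 36 = 205*(85/12 - 67) + 36 = 205*(-719/12) + 36 = -147395/12 + 36 = -146963/12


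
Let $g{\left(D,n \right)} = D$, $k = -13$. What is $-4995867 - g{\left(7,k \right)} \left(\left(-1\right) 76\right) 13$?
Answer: $-4988951$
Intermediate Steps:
$-4995867 - g{\left(7,k \right)} \left(\left(-1\right) 76\right) 13 = -4995867 - 7 \left(\left(-1\right) 76\right) 13 = -4995867 - 7 \left(-76\right) 13 = -4995867 - \left(-532\right) 13 = -4995867 - -6916 = -4995867 + 6916 = -4988951$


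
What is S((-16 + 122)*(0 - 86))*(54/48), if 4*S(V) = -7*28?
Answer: -441/8 ≈ -55.125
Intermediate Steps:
S(V) = -49 (S(V) = (-7*28)/4 = (¼)*(-196) = -49)
S((-16 + 122)*(0 - 86))*(54/48) = -2646/48 = -49*9/8 = -441/8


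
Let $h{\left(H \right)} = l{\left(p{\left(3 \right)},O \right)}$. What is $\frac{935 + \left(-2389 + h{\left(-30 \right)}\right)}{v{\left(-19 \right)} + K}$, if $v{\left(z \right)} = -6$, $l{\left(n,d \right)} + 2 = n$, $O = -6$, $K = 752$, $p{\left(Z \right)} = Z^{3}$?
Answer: $- \frac{1429}{746} \approx -1.9156$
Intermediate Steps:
$l{\left(n,d \right)} = -2 + n$
$h{\left(H \right)} = 25$ ($h{\left(H \right)} = -2 + 3^{3} = -2 + 27 = 25$)
$\frac{935 + \left(-2389 + h{\left(-30 \right)}\right)}{v{\left(-19 \right)} + K} = \frac{935 + \left(-2389 + 25\right)}{-6 + 752} = \frac{935 - 2364}{746} = \left(-1429\right) \frac{1}{746} = - \frac{1429}{746}$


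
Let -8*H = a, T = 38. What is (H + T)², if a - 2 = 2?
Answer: 5625/4 ≈ 1406.3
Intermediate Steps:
a = 4 (a = 2 + 2 = 4)
H = -½ (H = -⅛*4 = -½ ≈ -0.50000)
(H + T)² = (-½ + 38)² = (75/2)² = 5625/4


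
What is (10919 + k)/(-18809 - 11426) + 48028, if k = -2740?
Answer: 1452118401/30235 ≈ 48028.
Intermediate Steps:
(10919 + k)/(-18809 - 11426) + 48028 = (10919 - 2740)/(-18809 - 11426) + 48028 = 8179/(-30235) + 48028 = 8179*(-1/30235) + 48028 = -8179/30235 + 48028 = 1452118401/30235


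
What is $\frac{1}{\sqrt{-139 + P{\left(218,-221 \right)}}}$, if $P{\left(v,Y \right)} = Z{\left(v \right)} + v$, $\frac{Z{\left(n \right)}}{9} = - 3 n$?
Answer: $- \frac{i \sqrt{5807}}{5807} \approx - 0.013123 i$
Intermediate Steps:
$Z{\left(n \right)} = - 27 n$ ($Z{\left(n \right)} = 9 \left(- 3 n\right) = - 27 n$)
$P{\left(v,Y \right)} = - 26 v$ ($P{\left(v,Y \right)} = - 27 v + v = - 26 v$)
$\frac{1}{\sqrt{-139 + P{\left(218,-221 \right)}}} = \frac{1}{\sqrt{-139 - 5668}} = \frac{1}{\sqrt{-5807}} = \frac{1}{i \sqrt{5807}} = - \frac{i \sqrt{5807}}{5807}$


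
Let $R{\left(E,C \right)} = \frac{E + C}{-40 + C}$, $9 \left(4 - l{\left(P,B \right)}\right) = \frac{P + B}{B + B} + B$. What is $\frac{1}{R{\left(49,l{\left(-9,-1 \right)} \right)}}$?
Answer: $- \frac{328}{473} \approx -0.69345$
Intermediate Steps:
$l{\left(P,B \right)} = 4 - \frac{B}{9} - \frac{B + P}{18 B}$ ($l{\left(P,B \right)} = 4 - \frac{\frac{P + B}{B + B} + B}{9} = 4 - \frac{\frac{B + P}{2 B} + B}{9} = 4 - \frac{B + \frac{B + P}{2 B}}{9} = 4 - \left(\frac{B}{9} + \frac{B + P}{18 B}\right) = 4 - \frac{B}{9} - \frac{B + P}{18 B}$)
$R{\left(E,C \right)} = \frac{C + E}{-40 + C}$
$\frac{1}{R{\left(49,l{\left(-9,-1 \right)} \right)}} = \frac{1}{\frac{1}{-40 - \left(- \frac{73}{18} + \frac{1}{2}\right)} \left(\left(\frac{71}{18} - - \frac{1}{9} - - \frac{1}{2 \left(-1\right)}\right) + 49\right)} = \frac{1}{\frac{1}{-40 + \left(\frac{71}{18} + \frac{1}{9} - \left(- \frac{1}{2}\right) \left(-1\right)\right)} \left(\left(\frac{71}{18} + \frac{1}{9} - \left(- \frac{1}{2}\right) \left(-1\right)\right) + 49\right)} = \frac{1}{\frac{1}{-40 + \left(\frac{71}{18} + \frac{1}{9} - \frac{1}{2}\right)} \left(\left(\frac{71}{18} + \frac{1}{9} - \frac{1}{2}\right) + 49\right)} = \frac{1}{\frac{1}{-40 + \frac{32}{9}} \left(\frac{32}{9} + 49\right)} = \frac{1}{\frac{1}{- \frac{328}{9}} \cdot \frac{473}{9}} = \frac{1}{\left(- \frac{9}{328}\right) \frac{473}{9}} = \frac{1}{- \frac{473}{328}} = - \frac{328}{473}$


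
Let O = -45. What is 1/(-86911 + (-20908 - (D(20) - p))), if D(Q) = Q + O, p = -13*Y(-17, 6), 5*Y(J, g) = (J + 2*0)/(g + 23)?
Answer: -145/15629909 ≈ -9.2771e-6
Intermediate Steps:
Y(J, g) = J/(5*(23 + g)) (Y(J, g) = ((J + 2*0)/(g + 23))/5 = ((J + 0)/(23 + g))/5 = (J/(23 + g))/5 = J/(5*(23 + g)))
p = 221/145 (p = -13*(-17)/(5*(23 + 6)) = -13*(-17)/(5*29) = -13*(-17/145) = 221/145 ≈ 1.5241)
D(Q) = -45 + Q (D(Q) = Q - 45 = -45 + Q)
1/(-86911 + (-20908 - (D(20) - p))) = 1/(-86911 + (-20908 - ((-45 + 20) - 1*221/145))) = 1/(-86911 + (-20908 - (-25 - 221/145))) = 1/(-86911 + (-20908 - 1*(-3846/145))) = 1/(-86911 + (-20908 + 3846/145)) = 1/(-86911 - 3027814/145) = 1/(-15629909/145) = -145/15629909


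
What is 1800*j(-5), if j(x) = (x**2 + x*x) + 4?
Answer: 97200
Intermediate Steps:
j(x) = 4 + 2*x**2 (j(x) = (x**2 + x**2) + 4 = 2*x**2 + 4 = 4 + 2*x**2)
1800*j(-5) = 1800*(4 + 2*(-5)**2) = 1800*(4 + 2*25) = 1800*(4 + 50) = 1800*54 = 97200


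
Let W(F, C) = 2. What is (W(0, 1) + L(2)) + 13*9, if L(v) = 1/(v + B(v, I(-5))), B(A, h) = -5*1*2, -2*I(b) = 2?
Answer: 951/8 ≈ 118.88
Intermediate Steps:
I(b) = -1 (I(b) = -½*2 = -1)
B(A, h) = -10 (B(A, h) = -5*2 = -10)
L(v) = 1/(-10 + v) (L(v) = 1/(v - 10) = 1/(-10 + v))
(W(0, 1) + L(2)) + 13*9 = (2 + 1/(-10 + 2)) + 13*9 = (2 + 1/(-8)) + 117 = (2 - ⅛) + 117 = 15/8 + 117 = 951/8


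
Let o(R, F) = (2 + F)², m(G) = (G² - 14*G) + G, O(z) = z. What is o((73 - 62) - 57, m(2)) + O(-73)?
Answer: 327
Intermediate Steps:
m(G) = G² - 13*G
o((73 - 62) - 57, m(2)) + O(-73) = (2 + 2*(-13 + 2))² - 73 = (2 + 2*(-11))² - 73 = (2 - 22)² - 73 = (-20)² - 73 = 400 - 73 = 327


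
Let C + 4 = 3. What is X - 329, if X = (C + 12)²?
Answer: -208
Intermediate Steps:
C = -1 (C = -4 + 3 = -1)
X = 121 (X = (-1 + 12)² = 11² = 121)
X - 329 = 121 - 329 = -208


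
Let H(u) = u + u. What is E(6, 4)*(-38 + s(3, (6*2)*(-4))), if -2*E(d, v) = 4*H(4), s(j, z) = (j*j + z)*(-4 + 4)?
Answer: 608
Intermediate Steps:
s(j, z) = 0 (s(j, z) = (j² + z)*0 = (z + j²)*0 = 0)
H(u) = 2*u
E(d, v) = -16 (E(d, v) = -2*2*4 = -2*8 = -½*32 = -16)
E(6, 4)*(-38 + s(3, (6*2)*(-4))) = -16*(-38 + 0) = -16*(-38) = 608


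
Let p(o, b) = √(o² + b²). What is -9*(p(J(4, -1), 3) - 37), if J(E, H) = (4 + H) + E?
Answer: 333 - 9*√58 ≈ 264.46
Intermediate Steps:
J(E, H) = 4 + E + H
p(o, b) = √(b² + o²)
-9*(p(J(4, -1), 3) - 37) = -9*(√(3² + (4 + 4 - 1)²) - 37) = -9*(√(9 + 7²) - 37) = -9*(√(9 + 49) - 37) = -9*(√58 - 37) = -9*(-37 + √58) = 333 - 9*√58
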